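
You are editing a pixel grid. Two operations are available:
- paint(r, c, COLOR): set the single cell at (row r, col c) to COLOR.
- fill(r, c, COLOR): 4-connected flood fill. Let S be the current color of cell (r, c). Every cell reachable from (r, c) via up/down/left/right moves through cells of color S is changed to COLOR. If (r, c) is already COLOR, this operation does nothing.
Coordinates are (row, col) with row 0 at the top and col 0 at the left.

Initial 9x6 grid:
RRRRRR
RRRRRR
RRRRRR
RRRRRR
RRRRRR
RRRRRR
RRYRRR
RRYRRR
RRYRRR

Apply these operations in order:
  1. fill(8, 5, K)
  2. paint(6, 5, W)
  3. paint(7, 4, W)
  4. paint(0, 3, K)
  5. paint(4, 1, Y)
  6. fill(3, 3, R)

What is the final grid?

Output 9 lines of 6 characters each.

After op 1 fill(8,5,K) [51 cells changed]:
KKKKKK
KKKKKK
KKKKKK
KKKKKK
KKKKKK
KKKKKK
KKYKKK
KKYKKK
KKYKKK
After op 2 paint(6,5,W):
KKKKKK
KKKKKK
KKKKKK
KKKKKK
KKKKKK
KKKKKK
KKYKKW
KKYKKK
KKYKKK
After op 3 paint(7,4,W):
KKKKKK
KKKKKK
KKKKKK
KKKKKK
KKKKKK
KKKKKK
KKYKKW
KKYKWK
KKYKKK
After op 4 paint(0,3,K):
KKKKKK
KKKKKK
KKKKKK
KKKKKK
KKKKKK
KKKKKK
KKYKKW
KKYKWK
KKYKKK
After op 5 paint(4,1,Y):
KKKKKK
KKKKKK
KKKKKK
KKKKKK
KYKKKK
KKKKKK
KKYKKW
KKYKWK
KKYKKK
After op 6 fill(3,3,R) [48 cells changed]:
RRRRRR
RRRRRR
RRRRRR
RRRRRR
RYRRRR
RRRRRR
RRYRRW
RRYRWR
RRYRRR

Answer: RRRRRR
RRRRRR
RRRRRR
RRRRRR
RYRRRR
RRRRRR
RRYRRW
RRYRWR
RRYRRR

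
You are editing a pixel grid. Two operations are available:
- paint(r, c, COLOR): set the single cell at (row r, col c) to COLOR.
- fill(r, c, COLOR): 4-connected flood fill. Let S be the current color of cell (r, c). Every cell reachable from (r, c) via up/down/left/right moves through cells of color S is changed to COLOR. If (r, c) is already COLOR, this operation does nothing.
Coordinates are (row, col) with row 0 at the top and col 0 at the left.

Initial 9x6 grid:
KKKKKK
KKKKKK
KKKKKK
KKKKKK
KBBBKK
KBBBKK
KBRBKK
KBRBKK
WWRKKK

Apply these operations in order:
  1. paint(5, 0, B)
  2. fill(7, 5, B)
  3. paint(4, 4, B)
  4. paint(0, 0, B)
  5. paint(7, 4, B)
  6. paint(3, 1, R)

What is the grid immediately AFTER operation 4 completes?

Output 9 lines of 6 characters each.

Answer: BBBBBB
BBBBBB
BBBBBB
BBBBBB
BBBBBB
BBBBBB
KBRBBB
KBRBBB
WWRBBB

Derivation:
After op 1 paint(5,0,B):
KKKKKK
KKKKKK
KKKKKK
KKKKKK
KBBBKK
BBBBKK
KBRBKK
KBRBKK
WWRKKK
After op 2 fill(7,5,B) [36 cells changed]:
BBBBBB
BBBBBB
BBBBBB
BBBBBB
BBBBBB
BBBBBB
KBRBBB
KBRBBB
WWRBBB
After op 3 paint(4,4,B):
BBBBBB
BBBBBB
BBBBBB
BBBBBB
BBBBBB
BBBBBB
KBRBBB
KBRBBB
WWRBBB
After op 4 paint(0,0,B):
BBBBBB
BBBBBB
BBBBBB
BBBBBB
BBBBBB
BBBBBB
KBRBBB
KBRBBB
WWRBBB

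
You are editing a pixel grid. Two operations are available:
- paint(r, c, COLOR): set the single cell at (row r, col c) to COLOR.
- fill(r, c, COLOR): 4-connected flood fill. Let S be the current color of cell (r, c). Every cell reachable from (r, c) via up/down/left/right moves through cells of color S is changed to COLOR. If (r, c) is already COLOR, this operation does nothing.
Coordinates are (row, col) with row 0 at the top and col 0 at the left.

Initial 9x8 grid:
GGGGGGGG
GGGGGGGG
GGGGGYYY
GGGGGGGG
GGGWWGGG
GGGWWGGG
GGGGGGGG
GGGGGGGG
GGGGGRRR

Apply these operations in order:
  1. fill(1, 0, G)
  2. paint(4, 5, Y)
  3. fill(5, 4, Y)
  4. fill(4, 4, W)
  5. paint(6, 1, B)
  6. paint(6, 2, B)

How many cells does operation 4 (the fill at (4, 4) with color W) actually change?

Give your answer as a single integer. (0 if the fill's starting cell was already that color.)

Answer: 5

Derivation:
After op 1 fill(1,0,G) [0 cells changed]:
GGGGGGGG
GGGGGGGG
GGGGGYYY
GGGGGGGG
GGGWWGGG
GGGWWGGG
GGGGGGGG
GGGGGGGG
GGGGGRRR
After op 2 paint(4,5,Y):
GGGGGGGG
GGGGGGGG
GGGGGYYY
GGGGGGGG
GGGWWYGG
GGGWWGGG
GGGGGGGG
GGGGGGGG
GGGGGRRR
After op 3 fill(5,4,Y) [4 cells changed]:
GGGGGGGG
GGGGGGGG
GGGGGYYY
GGGGGGGG
GGGYYYGG
GGGYYGGG
GGGGGGGG
GGGGGGGG
GGGGGRRR
After op 4 fill(4,4,W) [5 cells changed]:
GGGGGGGG
GGGGGGGG
GGGGGYYY
GGGGGGGG
GGGWWWGG
GGGWWGGG
GGGGGGGG
GGGGGGGG
GGGGGRRR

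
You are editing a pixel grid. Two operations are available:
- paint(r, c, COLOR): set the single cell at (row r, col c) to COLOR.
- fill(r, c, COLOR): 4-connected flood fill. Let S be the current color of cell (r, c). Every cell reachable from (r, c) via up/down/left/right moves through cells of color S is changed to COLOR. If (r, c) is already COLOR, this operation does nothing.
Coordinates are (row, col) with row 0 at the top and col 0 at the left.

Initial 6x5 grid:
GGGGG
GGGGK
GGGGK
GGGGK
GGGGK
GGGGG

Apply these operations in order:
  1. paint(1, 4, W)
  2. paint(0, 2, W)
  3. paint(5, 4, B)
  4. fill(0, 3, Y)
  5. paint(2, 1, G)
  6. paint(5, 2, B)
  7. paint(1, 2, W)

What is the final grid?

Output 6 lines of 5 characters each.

After op 1 paint(1,4,W):
GGGGG
GGGGW
GGGGK
GGGGK
GGGGK
GGGGG
After op 2 paint(0,2,W):
GGWGG
GGGGW
GGGGK
GGGGK
GGGGK
GGGGG
After op 3 paint(5,4,B):
GGWGG
GGGGW
GGGGK
GGGGK
GGGGK
GGGGB
After op 4 fill(0,3,Y) [24 cells changed]:
YYWYY
YYYYW
YYYYK
YYYYK
YYYYK
YYYYB
After op 5 paint(2,1,G):
YYWYY
YYYYW
YGYYK
YYYYK
YYYYK
YYYYB
After op 6 paint(5,2,B):
YYWYY
YYYYW
YGYYK
YYYYK
YYYYK
YYBYB
After op 7 paint(1,2,W):
YYWYY
YYWYW
YGYYK
YYYYK
YYYYK
YYBYB

Answer: YYWYY
YYWYW
YGYYK
YYYYK
YYYYK
YYBYB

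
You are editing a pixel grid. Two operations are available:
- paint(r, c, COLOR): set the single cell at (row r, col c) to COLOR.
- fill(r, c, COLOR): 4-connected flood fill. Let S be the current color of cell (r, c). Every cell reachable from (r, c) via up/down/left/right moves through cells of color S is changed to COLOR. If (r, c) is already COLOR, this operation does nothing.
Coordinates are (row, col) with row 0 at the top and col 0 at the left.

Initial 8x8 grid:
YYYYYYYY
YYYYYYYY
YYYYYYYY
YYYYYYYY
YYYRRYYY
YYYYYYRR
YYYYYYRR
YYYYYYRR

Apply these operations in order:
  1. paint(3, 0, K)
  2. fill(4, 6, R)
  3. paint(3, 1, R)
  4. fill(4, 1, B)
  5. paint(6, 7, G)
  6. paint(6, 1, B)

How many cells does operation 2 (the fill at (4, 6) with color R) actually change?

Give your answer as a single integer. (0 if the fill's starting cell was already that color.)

Answer: 55

Derivation:
After op 1 paint(3,0,K):
YYYYYYYY
YYYYYYYY
YYYYYYYY
KYYYYYYY
YYYRRYYY
YYYYYYRR
YYYYYYRR
YYYYYYRR
After op 2 fill(4,6,R) [55 cells changed]:
RRRRRRRR
RRRRRRRR
RRRRRRRR
KRRRRRRR
RRRRRRRR
RRRRRRRR
RRRRRRRR
RRRRRRRR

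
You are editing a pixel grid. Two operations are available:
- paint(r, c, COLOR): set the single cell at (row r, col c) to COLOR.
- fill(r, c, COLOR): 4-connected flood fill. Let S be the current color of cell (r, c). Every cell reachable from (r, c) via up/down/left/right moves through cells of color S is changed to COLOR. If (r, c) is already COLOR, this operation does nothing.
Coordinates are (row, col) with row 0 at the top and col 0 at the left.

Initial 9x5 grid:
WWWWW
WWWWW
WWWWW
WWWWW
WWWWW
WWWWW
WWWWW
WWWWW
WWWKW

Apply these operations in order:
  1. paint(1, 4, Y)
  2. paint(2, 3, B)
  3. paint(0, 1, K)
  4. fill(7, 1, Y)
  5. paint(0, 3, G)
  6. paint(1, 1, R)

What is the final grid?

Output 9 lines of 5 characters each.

Answer: YKYGY
YRYYY
YYYBY
YYYYY
YYYYY
YYYYY
YYYYY
YYYYY
YYYKY

Derivation:
After op 1 paint(1,4,Y):
WWWWW
WWWWY
WWWWW
WWWWW
WWWWW
WWWWW
WWWWW
WWWWW
WWWKW
After op 2 paint(2,3,B):
WWWWW
WWWWY
WWWBW
WWWWW
WWWWW
WWWWW
WWWWW
WWWWW
WWWKW
After op 3 paint(0,1,K):
WKWWW
WWWWY
WWWBW
WWWWW
WWWWW
WWWWW
WWWWW
WWWWW
WWWKW
After op 4 fill(7,1,Y) [41 cells changed]:
YKYYY
YYYYY
YYYBY
YYYYY
YYYYY
YYYYY
YYYYY
YYYYY
YYYKY
After op 5 paint(0,3,G):
YKYGY
YYYYY
YYYBY
YYYYY
YYYYY
YYYYY
YYYYY
YYYYY
YYYKY
After op 6 paint(1,1,R):
YKYGY
YRYYY
YYYBY
YYYYY
YYYYY
YYYYY
YYYYY
YYYYY
YYYKY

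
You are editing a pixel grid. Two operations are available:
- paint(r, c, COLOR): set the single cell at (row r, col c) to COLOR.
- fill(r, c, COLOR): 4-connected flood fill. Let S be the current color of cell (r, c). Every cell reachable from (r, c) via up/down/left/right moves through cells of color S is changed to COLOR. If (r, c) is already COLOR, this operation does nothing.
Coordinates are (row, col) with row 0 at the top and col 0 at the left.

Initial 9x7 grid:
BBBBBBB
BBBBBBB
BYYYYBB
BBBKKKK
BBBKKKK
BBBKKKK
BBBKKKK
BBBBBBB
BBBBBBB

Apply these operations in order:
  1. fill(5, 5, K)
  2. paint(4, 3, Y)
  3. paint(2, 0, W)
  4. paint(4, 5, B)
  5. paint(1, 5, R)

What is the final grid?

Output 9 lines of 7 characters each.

Answer: BBBBBBB
BBBBBRB
WYYYYBB
BBBKKKK
BBBYKBK
BBBKKKK
BBBKKKK
BBBBBBB
BBBBBBB

Derivation:
After op 1 fill(5,5,K) [0 cells changed]:
BBBBBBB
BBBBBBB
BYYYYBB
BBBKKKK
BBBKKKK
BBBKKKK
BBBKKKK
BBBBBBB
BBBBBBB
After op 2 paint(4,3,Y):
BBBBBBB
BBBBBBB
BYYYYBB
BBBKKKK
BBBYKKK
BBBKKKK
BBBKKKK
BBBBBBB
BBBBBBB
After op 3 paint(2,0,W):
BBBBBBB
BBBBBBB
WYYYYBB
BBBKKKK
BBBYKKK
BBBKKKK
BBBKKKK
BBBBBBB
BBBBBBB
After op 4 paint(4,5,B):
BBBBBBB
BBBBBBB
WYYYYBB
BBBKKKK
BBBYKBK
BBBKKKK
BBBKKKK
BBBBBBB
BBBBBBB
After op 5 paint(1,5,R):
BBBBBBB
BBBBBRB
WYYYYBB
BBBKKKK
BBBYKBK
BBBKKKK
BBBKKKK
BBBBBBB
BBBBBBB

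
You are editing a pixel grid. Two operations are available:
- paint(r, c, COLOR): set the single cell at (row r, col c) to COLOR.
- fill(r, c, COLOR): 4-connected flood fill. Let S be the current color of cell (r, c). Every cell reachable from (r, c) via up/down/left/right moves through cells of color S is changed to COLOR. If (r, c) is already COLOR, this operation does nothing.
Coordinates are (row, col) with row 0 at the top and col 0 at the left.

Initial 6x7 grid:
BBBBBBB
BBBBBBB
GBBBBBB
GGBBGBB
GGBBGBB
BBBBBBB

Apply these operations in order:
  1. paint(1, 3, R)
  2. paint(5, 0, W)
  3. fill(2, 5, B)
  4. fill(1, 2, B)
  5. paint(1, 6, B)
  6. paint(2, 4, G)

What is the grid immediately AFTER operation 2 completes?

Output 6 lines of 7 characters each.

Answer: BBBBBBB
BBBRBBB
GBBBBBB
GGBBGBB
GGBBGBB
WBBBBBB

Derivation:
After op 1 paint(1,3,R):
BBBBBBB
BBBRBBB
GBBBBBB
GGBBGBB
GGBBGBB
BBBBBBB
After op 2 paint(5,0,W):
BBBBBBB
BBBRBBB
GBBBBBB
GGBBGBB
GGBBGBB
WBBBBBB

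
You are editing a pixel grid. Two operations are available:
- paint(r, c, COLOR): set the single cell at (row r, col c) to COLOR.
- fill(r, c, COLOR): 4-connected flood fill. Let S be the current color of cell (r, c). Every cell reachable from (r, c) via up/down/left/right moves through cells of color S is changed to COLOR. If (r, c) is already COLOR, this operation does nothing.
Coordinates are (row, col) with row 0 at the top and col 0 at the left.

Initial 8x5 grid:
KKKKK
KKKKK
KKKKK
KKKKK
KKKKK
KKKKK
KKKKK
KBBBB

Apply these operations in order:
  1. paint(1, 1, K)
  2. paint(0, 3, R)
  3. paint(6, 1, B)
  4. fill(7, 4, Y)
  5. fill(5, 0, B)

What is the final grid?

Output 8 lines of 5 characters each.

Answer: BBBRB
BBBBB
BBBBB
BBBBB
BBBBB
BBBBB
BYBBB
BYYYY

Derivation:
After op 1 paint(1,1,K):
KKKKK
KKKKK
KKKKK
KKKKK
KKKKK
KKKKK
KKKKK
KBBBB
After op 2 paint(0,3,R):
KKKRK
KKKKK
KKKKK
KKKKK
KKKKK
KKKKK
KKKKK
KBBBB
After op 3 paint(6,1,B):
KKKRK
KKKKK
KKKKK
KKKKK
KKKKK
KKKKK
KBKKK
KBBBB
After op 4 fill(7,4,Y) [5 cells changed]:
KKKRK
KKKKK
KKKKK
KKKKK
KKKKK
KKKKK
KYKKK
KYYYY
After op 5 fill(5,0,B) [34 cells changed]:
BBBRB
BBBBB
BBBBB
BBBBB
BBBBB
BBBBB
BYBBB
BYYYY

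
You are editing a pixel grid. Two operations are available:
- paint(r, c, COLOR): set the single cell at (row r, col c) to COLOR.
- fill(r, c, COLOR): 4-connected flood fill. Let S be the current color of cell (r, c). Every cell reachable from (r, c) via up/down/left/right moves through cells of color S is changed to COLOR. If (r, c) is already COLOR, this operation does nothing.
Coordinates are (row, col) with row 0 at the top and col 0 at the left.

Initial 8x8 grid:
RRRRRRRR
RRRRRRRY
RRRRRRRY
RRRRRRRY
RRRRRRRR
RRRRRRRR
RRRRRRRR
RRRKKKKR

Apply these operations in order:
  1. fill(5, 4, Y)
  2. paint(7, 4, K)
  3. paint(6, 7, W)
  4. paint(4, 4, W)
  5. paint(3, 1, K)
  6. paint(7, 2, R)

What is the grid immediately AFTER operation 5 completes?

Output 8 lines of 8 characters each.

Answer: YYYYYYYY
YYYYYYYY
YYYYYYYY
YKYYYYYY
YYYYWYYY
YYYYYYYY
YYYYYYYW
YYYKKKKY

Derivation:
After op 1 fill(5,4,Y) [57 cells changed]:
YYYYYYYY
YYYYYYYY
YYYYYYYY
YYYYYYYY
YYYYYYYY
YYYYYYYY
YYYYYYYY
YYYKKKKY
After op 2 paint(7,4,K):
YYYYYYYY
YYYYYYYY
YYYYYYYY
YYYYYYYY
YYYYYYYY
YYYYYYYY
YYYYYYYY
YYYKKKKY
After op 3 paint(6,7,W):
YYYYYYYY
YYYYYYYY
YYYYYYYY
YYYYYYYY
YYYYYYYY
YYYYYYYY
YYYYYYYW
YYYKKKKY
After op 4 paint(4,4,W):
YYYYYYYY
YYYYYYYY
YYYYYYYY
YYYYYYYY
YYYYWYYY
YYYYYYYY
YYYYYYYW
YYYKKKKY
After op 5 paint(3,1,K):
YYYYYYYY
YYYYYYYY
YYYYYYYY
YKYYYYYY
YYYYWYYY
YYYYYYYY
YYYYYYYW
YYYKKKKY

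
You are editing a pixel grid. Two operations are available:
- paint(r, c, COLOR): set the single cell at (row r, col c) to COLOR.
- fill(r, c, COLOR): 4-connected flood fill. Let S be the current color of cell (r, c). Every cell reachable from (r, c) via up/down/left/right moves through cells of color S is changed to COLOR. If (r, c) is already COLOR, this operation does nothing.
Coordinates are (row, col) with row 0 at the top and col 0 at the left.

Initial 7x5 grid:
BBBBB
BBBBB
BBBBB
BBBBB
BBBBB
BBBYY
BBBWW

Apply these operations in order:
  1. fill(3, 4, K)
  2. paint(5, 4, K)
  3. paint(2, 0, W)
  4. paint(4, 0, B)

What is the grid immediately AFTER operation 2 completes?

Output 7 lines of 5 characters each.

Answer: KKKKK
KKKKK
KKKKK
KKKKK
KKKKK
KKKYK
KKKWW

Derivation:
After op 1 fill(3,4,K) [31 cells changed]:
KKKKK
KKKKK
KKKKK
KKKKK
KKKKK
KKKYY
KKKWW
After op 2 paint(5,4,K):
KKKKK
KKKKK
KKKKK
KKKKK
KKKKK
KKKYK
KKKWW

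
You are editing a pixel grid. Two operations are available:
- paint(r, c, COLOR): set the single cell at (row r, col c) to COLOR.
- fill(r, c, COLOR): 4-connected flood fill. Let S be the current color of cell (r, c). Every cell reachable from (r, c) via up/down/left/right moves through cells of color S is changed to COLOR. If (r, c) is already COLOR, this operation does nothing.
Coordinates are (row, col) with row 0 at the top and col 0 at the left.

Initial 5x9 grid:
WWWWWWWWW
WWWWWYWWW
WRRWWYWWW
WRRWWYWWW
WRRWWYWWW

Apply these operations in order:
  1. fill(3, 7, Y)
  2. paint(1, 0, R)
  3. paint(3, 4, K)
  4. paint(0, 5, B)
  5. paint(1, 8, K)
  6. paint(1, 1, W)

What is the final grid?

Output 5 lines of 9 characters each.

Answer: YYYYYBYYY
RWYYYYYYK
YRRYYYYYY
YRRYKYYYY
YRRYYYYYY

Derivation:
After op 1 fill(3,7,Y) [35 cells changed]:
YYYYYYYYY
YYYYYYYYY
YRRYYYYYY
YRRYYYYYY
YRRYYYYYY
After op 2 paint(1,0,R):
YYYYYYYYY
RYYYYYYYY
YRRYYYYYY
YRRYYYYYY
YRRYYYYYY
After op 3 paint(3,4,K):
YYYYYYYYY
RYYYYYYYY
YRRYYYYYY
YRRYKYYYY
YRRYYYYYY
After op 4 paint(0,5,B):
YYYYYBYYY
RYYYYYYYY
YRRYYYYYY
YRRYKYYYY
YRRYYYYYY
After op 5 paint(1,8,K):
YYYYYBYYY
RYYYYYYYK
YRRYYYYYY
YRRYKYYYY
YRRYYYYYY
After op 6 paint(1,1,W):
YYYYYBYYY
RWYYYYYYK
YRRYYYYYY
YRRYKYYYY
YRRYYYYYY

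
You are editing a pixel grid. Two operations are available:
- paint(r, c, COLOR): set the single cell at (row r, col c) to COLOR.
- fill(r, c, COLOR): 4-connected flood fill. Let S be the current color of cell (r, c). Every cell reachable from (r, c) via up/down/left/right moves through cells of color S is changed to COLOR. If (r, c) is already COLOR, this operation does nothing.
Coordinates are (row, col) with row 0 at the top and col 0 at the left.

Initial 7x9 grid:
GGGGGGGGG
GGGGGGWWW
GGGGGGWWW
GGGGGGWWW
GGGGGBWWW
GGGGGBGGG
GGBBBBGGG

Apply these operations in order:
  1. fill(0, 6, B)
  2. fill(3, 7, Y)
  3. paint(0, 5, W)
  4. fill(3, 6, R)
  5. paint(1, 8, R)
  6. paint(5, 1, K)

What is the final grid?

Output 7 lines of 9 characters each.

Answer: BBBBBWBBB
BBBBBBRRR
BBBBBBRRR
BBBBBBRRR
BBBBBBRRR
BKBBBBGGG
BBBBBBGGG

Derivation:
After op 1 fill(0,6,B) [39 cells changed]:
BBBBBBBBB
BBBBBBWWW
BBBBBBWWW
BBBBBBWWW
BBBBBBWWW
BBBBBBGGG
BBBBBBGGG
After op 2 fill(3,7,Y) [12 cells changed]:
BBBBBBBBB
BBBBBBYYY
BBBBBBYYY
BBBBBBYYY
BBBBBBYYY
BBBBBBGGG
BBBBBBGGG
After op 3 paint(0,5,W):
BBBBBWBBB
BBBBBBYYY
BBBBBBYYY
BBBBBBYYY
BBBBBBYYY
BBBBBBGGG
BBBBBBGGG
After op 4 fill(3,6,R) [12 cells changed]:
BBBBBWBBB
BBBBBBRRR
BBBBBBRRR
BBBBBBRRR
BBBBBBRRR
BBBBBBGGG
BBBBBBGGG
After op 5 paint(1,8,R):
BBBBBWBBB
BBBBBBRRR
BBBBBBRRR
BBBBBBRRR
BBBBBBRRR
BBBBBBGGG
BBBBBBGGG
After op 6 paint(5,1,K):
BBBBBWBBB
BBBBBBRRR
BBBBBBRRR
BBBBBBRRR
BBBBBBRRR
BKBBBBGGG
BBBBBBGGG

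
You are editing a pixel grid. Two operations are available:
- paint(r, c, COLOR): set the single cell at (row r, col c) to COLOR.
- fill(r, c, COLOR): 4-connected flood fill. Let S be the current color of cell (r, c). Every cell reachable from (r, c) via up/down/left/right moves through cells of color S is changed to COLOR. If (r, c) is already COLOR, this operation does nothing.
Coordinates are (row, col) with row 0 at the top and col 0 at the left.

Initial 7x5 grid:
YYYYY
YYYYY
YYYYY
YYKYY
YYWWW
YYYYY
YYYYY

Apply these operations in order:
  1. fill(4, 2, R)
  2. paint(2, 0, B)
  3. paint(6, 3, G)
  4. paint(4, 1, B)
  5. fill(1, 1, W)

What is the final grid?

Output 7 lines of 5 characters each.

After op 1 fill(4,2,R) [3 cells changed]:
YYYYY
YYYYY
YYYYY
YYKYY
YYRRR
YYYYY
YYYYY
After op 2 paint(2,0,B):
YYYYY
YYYYY
BYYYY
YYKYY
YYRRR
YYYYY
YYYYY
After op 3 paint(6,3,G):
YYYYY
YYYYY
BYYYY
YYKYY
YYRRR
YYYYY
YYYGY
After op 4 paint(4,1,B):
YYYYY
YYYYY
BYYYY
YYKYY
YBRRR
YYYYY
YYYGY
After op 5 fill(1,1,W) [28 cells changed]:
WWWWW
WWWWW
BWWWW
WWKWW
WBRRR
WWWWW
WWWGW

Answer: WWWWW
WWWWW
BWWWW
WWKWW
WBRRR
WWWWW
WWWGW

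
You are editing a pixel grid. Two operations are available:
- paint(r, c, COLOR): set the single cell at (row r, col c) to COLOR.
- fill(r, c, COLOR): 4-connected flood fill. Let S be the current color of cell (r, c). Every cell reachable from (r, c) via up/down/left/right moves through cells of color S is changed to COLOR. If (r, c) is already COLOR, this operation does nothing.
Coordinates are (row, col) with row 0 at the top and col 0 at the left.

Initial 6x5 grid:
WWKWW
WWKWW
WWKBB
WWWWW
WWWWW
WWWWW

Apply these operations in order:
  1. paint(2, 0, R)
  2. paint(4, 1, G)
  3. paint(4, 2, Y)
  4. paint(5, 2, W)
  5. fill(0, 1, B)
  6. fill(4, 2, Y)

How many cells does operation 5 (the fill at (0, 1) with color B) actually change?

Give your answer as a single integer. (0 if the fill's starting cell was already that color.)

Answer: 18

Derivation:
After op 1 paint(2,0,R):
WWKWW
WWKWW
RWKBB
WWWWW
WWWWW
WWWWW
After op 2 paint(4,1,G):
WWKWW
WWKWW
RWKBB
WWWWW
WGWWW
WWWWW
After op 3 paint(4,2,Y):
WWKWW
WWKWW
RWKBB
WWWWW
WGYWW
WWWWW
After op 4 paint(5,2,W):
WWKWW
WWKWW
RWKBB
WWWWW
WGYWW
WWWWW
After op 5 fill(0,1,B) [18 cells changed]:
BBKWW
BBKWW
RBKBB
BBBBB
BGYBB
BBBBB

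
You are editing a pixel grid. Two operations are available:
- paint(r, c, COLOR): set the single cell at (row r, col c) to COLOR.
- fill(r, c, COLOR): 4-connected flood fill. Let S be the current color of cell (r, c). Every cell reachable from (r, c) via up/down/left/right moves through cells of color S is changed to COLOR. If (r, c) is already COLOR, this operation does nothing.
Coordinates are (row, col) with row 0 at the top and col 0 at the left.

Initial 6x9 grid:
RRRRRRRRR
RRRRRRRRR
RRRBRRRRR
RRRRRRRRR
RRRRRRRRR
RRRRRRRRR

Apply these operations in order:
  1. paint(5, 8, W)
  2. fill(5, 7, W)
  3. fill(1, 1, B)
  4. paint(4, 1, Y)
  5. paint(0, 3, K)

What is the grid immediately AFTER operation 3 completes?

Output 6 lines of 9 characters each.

After op 1 paint(5,8,W):
RRRRRRRRR
RRRRRRRRR
RRRBRRRRR
RRRRRRRRR
RRRRRRRRR
RRRRRRRRW
After op 2 fill(5,7,W) [52 cells changed]:
WWWWWWWWW
WWWWWWWWW
WWWBWWWWW
WWWWWWWWW
WWWWWWWWW
WWWWWWWWW
After op 3 fill(1,1,B) [53 cells changed]:
BBBBBBBBB
BBBBBBBBB
BBBBBBBBB
BBBBBBBBB
BBBBBBBBB
BBBBBBBBB

Answer: BBBBBBBBB
BBBBBBBBB
BBBBBBBBB
BBBBBBBBB
BBBBBBBBB
BBBBBBBBB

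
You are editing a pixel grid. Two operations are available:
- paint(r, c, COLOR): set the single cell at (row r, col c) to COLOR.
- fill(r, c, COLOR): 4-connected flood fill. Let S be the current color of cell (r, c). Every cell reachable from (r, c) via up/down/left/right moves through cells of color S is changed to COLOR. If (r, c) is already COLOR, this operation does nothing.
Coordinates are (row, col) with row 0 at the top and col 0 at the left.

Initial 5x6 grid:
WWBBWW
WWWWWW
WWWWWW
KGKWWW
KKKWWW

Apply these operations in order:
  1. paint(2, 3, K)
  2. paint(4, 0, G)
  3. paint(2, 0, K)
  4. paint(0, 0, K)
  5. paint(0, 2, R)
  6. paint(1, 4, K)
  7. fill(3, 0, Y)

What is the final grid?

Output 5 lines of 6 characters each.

Answer: KWRBWW
WWWWKW
YWWKWW
YGKWWW
GKKWWW

Derivation:
After op 1 paint(2,3,K):
WWBBWW
WWWWWW
WWWKWW
KGKWWW
KKKWWW
After op 2 paint(4,0,G):
WWBBWW
WWWWWW
WWWKWW
KGKWWW
GKKWWW
After op 3 paint(2,0,K):
WWBBWW
WWWWWW
KWWKWW
KGKWWW
GKKWWW
After op 4 paint(0,0,K):
KWBBWW
WWWWWW
KWWKWW
KGKWWW
GKKWWW
After op 5 paint(0,2,R):
KWRBWW
WWWWWW
KWWKWW
KGKWWW
GKKWWW
After op 6 paint(1,4,K):
KWRBWW
WWWWKW
KWWKWW
KGKWWW
GKKWWW
After op 7 fill(3,0,Y) [2 cells changed]:
KWRBWW
WWWWKW
YWWKWW
YGKWWW
GKKWWW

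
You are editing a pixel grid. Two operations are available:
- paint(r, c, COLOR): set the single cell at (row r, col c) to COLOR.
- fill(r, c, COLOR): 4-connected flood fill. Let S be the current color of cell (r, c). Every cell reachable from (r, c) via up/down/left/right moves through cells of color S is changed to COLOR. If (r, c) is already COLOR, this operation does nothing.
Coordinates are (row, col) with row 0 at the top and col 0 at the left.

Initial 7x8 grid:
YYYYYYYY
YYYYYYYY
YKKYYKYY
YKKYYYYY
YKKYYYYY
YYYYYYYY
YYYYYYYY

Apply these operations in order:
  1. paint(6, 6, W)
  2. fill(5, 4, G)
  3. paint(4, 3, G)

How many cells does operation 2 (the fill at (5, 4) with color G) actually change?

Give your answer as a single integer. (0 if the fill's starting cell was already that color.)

Answer: 48

Derivation:
After op 1 paint(6,6,W):
YYYYYYYY
YYYYYYYY
YKKYYKYY
YKKYYYYY
YKKYYYYY
YYYYYYYY
YYYYYYWY
After op 2 fill(5,4,G) [48 cells changed]:
GGGGGGGG
GGGGGGGG
GKKGGKGG
GKKGGGGG
GKKGGGGG
GGGGGGGG
GGGGGGWG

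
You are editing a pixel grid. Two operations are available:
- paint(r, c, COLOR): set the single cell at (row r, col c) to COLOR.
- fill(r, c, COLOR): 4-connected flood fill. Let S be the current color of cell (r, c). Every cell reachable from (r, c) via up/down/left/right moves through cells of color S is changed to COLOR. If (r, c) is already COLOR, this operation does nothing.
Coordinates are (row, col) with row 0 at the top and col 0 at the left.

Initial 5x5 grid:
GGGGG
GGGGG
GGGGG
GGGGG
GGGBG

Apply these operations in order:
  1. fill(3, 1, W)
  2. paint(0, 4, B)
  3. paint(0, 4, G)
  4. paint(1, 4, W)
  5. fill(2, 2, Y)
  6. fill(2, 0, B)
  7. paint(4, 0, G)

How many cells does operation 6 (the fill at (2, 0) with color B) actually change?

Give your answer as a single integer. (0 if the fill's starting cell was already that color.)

After op 1 fill(3,1,W) [24 cells changed]:
WWWWW
WWWWW
WWWWW
WWWWW
WWWBW
After op 2 paint(0,4,B):
WWWWB
WWWWW
WWWWW
WWWWW
WWWBW
After op 3 paint(0,4,G):
WWWWG
WWWWW
WWWWW
WWWWW
WWWBW
After op 4 paint(1,4,W):
WWWWG
WWWWW
WWWWW
WWWWW
WWWBW
After op 5 fill(2,2,Y) [23 cells changed]:
YYYYG
YYYYY
YYYYY
YYYYY
YYYBY
After op 6 fill(2,0,B) [23 cells changed]:
BBBBG
BBBBB
BBBBB
BBBBB
BBBBB

Answer: 23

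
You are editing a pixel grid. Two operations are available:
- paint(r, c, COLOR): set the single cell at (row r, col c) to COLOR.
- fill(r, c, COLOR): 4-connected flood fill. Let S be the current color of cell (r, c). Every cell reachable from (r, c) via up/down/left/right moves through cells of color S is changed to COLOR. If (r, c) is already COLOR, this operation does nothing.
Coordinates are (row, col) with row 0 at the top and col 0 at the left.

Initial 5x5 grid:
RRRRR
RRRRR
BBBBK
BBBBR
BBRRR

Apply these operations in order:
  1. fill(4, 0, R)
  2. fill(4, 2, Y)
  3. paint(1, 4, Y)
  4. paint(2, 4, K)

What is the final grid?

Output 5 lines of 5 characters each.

After op 1 fill(4,0,R) [10 cells changed]:
RRRRR
RRRRR
RRRRK
RRRRR
RRRRR
After op 2 fill(4,2,Y) [24 cells changed]:
YYYYY
YYYYY
YYYYK
YYYYY
YYYYY
After op 3 paint(1,4,Y):
YYYYY
YYYYY
YYYYK
YYYYY
YYYYY
After op 4 paint(2,4,K):
YYYYY
YYYYY
YYYYK
YYYYY
YYYYY

Answer: YYYYY
YYYYY
YYYYK
YYYYY
YYYYY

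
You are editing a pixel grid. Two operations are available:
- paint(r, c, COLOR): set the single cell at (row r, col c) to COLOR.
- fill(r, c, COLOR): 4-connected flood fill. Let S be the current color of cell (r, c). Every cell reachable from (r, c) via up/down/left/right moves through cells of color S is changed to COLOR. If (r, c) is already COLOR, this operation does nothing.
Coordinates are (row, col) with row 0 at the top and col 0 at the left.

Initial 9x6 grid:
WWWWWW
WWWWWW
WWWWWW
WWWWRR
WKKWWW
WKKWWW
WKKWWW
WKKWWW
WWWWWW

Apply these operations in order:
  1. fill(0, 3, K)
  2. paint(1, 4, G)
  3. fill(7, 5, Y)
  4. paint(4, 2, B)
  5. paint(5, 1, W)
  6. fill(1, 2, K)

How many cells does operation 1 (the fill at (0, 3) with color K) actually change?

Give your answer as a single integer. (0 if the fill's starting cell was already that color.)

After op 1 fill(0,3,K) [44 cells changed]:
KKKKKK
KKKKKK
KKKKKK
KKKKRR
KKKKKK
KKKKKK
KKKKKK
KKKKKK
KKKKKK

Answer: 44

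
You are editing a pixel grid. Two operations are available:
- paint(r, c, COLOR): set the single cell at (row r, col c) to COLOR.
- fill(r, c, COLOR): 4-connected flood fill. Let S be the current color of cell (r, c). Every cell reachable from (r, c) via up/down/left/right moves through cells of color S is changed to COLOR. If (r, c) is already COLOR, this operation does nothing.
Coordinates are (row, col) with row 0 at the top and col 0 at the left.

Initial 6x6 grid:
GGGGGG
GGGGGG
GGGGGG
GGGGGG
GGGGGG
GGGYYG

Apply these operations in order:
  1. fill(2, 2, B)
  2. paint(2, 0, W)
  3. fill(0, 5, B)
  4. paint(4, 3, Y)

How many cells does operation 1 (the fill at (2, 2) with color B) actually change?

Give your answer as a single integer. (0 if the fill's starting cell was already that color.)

Answer: 34

Derivation:
After op 1 fill(2,2,B) [34 cells changed]:
BBBBBB
BBBBBB
BBBBBB
BBBBBB
BBBBBB
BBBYYB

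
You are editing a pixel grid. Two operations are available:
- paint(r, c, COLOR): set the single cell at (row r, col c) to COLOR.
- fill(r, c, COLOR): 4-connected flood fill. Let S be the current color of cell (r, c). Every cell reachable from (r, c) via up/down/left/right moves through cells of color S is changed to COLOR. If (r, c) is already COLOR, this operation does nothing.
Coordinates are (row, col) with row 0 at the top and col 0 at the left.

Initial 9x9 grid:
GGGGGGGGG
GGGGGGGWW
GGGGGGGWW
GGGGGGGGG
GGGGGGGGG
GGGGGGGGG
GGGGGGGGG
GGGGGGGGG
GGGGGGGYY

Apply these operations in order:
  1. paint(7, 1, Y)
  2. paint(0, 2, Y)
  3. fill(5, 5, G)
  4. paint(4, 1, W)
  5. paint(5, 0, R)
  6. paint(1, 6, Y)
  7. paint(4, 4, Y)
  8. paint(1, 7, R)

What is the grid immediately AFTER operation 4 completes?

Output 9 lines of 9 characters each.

Answer: GGYGGGGGG
GGGGGGGWW
GGGGGGGWW
GGGGGGGGG
GWGGGGGGG
GGGGGGGGG
GGGGGGGGG
GYGGGGGGG
GGGGGGGYY

Derivation:
After op 1 paint(7,1,Y):
GGGGGGGGG
GGGGGGGWW
GGGGGGGWW
GGGGGGGGG
GGGGGGGGG
GGGGGGGGG
GGGGGGGGG
GYGGGGGGG
GGGGGGGYY
After op 2 paint(0,2,Y):
GGYGGGGGG
GGGGGGGWW
GGGGGGGWW
GGGGGGGGG
GGGGGGGGG
GGGGGGGGG
GGGGGGGGG
GYGGGGGGG
GGGGGGGYY
After op 3 fill(5,5,G) [0 cells changed]:
GGYGGGGGG
GGGGGGGWW
GGGGGGGWW
GGGGGGGGG
GGGGGGGGG
GGGGGGGGG
GGGGGGGGG
GYGGGGGGG
GGGGGGGYY
After op 4 paint(4,1,W):
GGYGGGGGG
GGGGGGGWW
GGGGGGGWW
GGGGGGGGG
GWGGGGGGG
GGGGGGGGG
GGGGGGGGG
GYGGGGGGG
GGGGGGGYY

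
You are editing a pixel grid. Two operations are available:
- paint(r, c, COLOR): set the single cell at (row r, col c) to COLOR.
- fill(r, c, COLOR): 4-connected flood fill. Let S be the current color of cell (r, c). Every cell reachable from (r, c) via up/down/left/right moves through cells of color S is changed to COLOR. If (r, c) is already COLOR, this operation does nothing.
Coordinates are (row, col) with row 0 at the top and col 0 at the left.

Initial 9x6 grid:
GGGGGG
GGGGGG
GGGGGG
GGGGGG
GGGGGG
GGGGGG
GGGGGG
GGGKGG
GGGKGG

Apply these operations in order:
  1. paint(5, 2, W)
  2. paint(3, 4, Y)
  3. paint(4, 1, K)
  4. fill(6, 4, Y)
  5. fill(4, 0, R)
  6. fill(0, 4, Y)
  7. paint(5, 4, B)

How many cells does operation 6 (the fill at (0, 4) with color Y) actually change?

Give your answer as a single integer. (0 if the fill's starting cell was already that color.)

After op 1 paint(5,2,W):
GGGGGG
GGGGGG
GGGGGG
GGGGGG
GGGGGG
GGWGGG
GGGGGG
GGGKGG
GGGKGG
After op 2 paint(3,4,Y):
GGGGGG
GGGGGG
GGGGGG
GGGGYG
GGGGGG
GGWGGG
GGGGGG
GGGKGG
GGGKGG
After op 3 paint(4,1,K):
GGGGGG
GGGGGG
GGGGGG
GGGGYG
GKGGGG
GGWGGG
GGGGGG
GGGKGG
GGGKGG
After op 4 fill(6,4,Y) [49 cells changed]:
YYYYYY
YYYYYY
YYYYYY
YYYYYY
YKYYYY
YYWYYY
YYYYYY
YYYKYY
YYYKYY
After op 5 fill(4,0,R) [50 cells changed]:
RRRRRR
RRRRRR
RRRRRR
RRRRRR
RKRRRR
RRWRRR
RRRRRR
RRRKRR
RRRKRR
After op 6 fill(0,4,Y) [50 cells changed]:
YYYYYY
YYYYYY
YYYYYY
YYYYYY
YKYYYY
YYWYYY
YYYYYY
YYYKYY
YYYKYY

Answer: 50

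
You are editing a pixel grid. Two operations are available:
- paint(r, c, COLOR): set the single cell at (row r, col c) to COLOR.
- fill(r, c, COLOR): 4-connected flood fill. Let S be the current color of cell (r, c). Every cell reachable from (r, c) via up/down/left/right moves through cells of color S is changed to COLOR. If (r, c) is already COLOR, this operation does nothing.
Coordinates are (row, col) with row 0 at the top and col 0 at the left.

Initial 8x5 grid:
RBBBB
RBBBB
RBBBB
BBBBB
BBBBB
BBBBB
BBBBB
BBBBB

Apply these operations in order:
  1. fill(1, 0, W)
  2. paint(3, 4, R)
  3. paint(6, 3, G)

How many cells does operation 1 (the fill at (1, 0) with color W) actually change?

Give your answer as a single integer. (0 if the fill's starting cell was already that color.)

After op 1 fill(1,0,W) [3 cells changed]:
WBBBB
WBBBB
WBBBB
BBBBB
BBBBB
BBBBB
BBBBB
BBBBB

Answer: 3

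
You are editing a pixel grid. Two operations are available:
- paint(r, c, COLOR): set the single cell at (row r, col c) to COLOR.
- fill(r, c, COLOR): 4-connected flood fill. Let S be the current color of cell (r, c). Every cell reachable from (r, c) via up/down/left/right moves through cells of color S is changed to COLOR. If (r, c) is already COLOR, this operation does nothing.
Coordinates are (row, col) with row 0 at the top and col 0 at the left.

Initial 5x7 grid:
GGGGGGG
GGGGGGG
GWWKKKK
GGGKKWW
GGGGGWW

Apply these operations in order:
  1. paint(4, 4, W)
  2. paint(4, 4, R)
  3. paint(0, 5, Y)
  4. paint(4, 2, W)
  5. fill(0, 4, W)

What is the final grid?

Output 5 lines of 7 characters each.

After op 1 paint(4,4,W):
GGGGGGG
GGGGGGG
GWWKKKK
GGGKKWW
GGGGWWW
After op 2 paint(4,4,R):
GGGGGGG
GGGGGGG
GWWKKKK
GGGKKWW
GGGGRWW
After op 3 paint(0,5,Y):
GGGGGYG
GGGGGGG
GWWKKKK
GGGKKWW
GGGGRWW
After op 4 paint(4,2,W):
GGGGGYG
GGGGGGG
GWWKKKK
GGGKKWW
GGWGRWW
After op 5 fill(0,4,W) [19 cells changed]:
WWWWWYW
WWWWWWW
WWWKKKK
WWWKKWW
WWWGRWW

Answer: WWWWWYW
WWWWWWW
WWWKKKK
WWWKKWW
WWWGRWW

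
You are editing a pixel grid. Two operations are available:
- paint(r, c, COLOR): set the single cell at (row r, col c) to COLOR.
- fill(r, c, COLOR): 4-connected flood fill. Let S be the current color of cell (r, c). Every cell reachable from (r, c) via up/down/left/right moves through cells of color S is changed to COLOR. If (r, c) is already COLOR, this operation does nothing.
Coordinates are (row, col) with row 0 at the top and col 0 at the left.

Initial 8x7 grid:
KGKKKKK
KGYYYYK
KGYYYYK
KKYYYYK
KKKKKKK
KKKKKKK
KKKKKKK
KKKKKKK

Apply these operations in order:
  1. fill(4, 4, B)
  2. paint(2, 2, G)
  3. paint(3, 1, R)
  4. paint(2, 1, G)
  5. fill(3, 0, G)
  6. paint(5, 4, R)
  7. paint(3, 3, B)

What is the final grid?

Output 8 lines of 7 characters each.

Answer: GGGGGGG
GGYYYYG
GGGYYYG
GRYBYYG
GGGGGGG
GGGGRGG
GGGGGGG
GGGGGGG

Derivation:
After op 1 fill(4,4,B) [41 cells changed]:
BGBBBBB
BGYYYYB
BGYYYYB
BBYYYYB
BBBBBBB
BBBBBBB
BBBBBBB
BBBBBBB
After op 2 paint(2,2,G):
BGBBBBB
BGYYYYB
BGGYYYB
BBYYYYB
BBBBBBB
BBBBBBB
BBBBBBB
BBBBBBB
After op 3 paint(3,1,R):
BGBBBBB
BGYYYYB
BGGYYYB
BRYYYYB
BBBBBBB
BBBBBBB
BBBBBBB
BBBBBBB
After op 4 paint(2,1,G):
BGBBBBB
BGYYYYB
BGGYYYB
BRYYYYB
BBBBBBB
BBBBBBB
BBBBBBB
BBBBBBB
After op 5 fill(3,0,G) [40 cells changed]:
GGGGGGG
GGYYYYG
GGGYYYG
GRYYYYG
GGGGGGG
GGGGGGG
GGGGGGG
GGGGGGG
After op 6 paint(5,4,R):
GGGGGGG
GGYYYYG
GGGYYYG
GRYYYYG
GGGGGGG
GGGGRGG
GGGGGGG
GGGGGGG
After op 7 paint(3,3,B):
GGGGGGG
GGYYYYG
GGGYYYG
GRYBYYG
GGGGGGG
GGGGRGG
GGGGGGG
GGGGGGG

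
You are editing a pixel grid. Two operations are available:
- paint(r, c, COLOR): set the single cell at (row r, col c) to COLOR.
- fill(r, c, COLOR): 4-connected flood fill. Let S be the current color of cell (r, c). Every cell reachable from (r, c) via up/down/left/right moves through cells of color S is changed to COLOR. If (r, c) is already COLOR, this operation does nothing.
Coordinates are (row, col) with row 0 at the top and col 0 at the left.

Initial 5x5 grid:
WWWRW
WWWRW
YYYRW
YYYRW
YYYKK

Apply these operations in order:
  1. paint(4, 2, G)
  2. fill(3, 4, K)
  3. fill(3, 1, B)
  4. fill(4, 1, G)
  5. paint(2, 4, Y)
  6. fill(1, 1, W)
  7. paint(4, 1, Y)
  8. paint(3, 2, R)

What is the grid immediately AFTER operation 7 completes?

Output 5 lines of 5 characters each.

Answer: WWWRK
WWWRK
GGGRY
GGGRK
GYGKK

Derivation:
After op 1 paint(4,2,G):
WWWRW
WWWRW
YYYRW
YYYRW
YYGKK
After op 2 fill(3,4,K) [4 cells changed]:
WWWRK
WWWRK
YYYRK
YYYRK
YYGKK
After op 3 fill(3,1,B) [8 cells changed]:
WWWRK
WWWRK
BBBRK
BBBRK
BBGKK
After op 4 fill(4,1,G) [8 cells changed]:
WWWRK
WWWRK
GGGRK
GGGRK
GGGKK
After op 5 paint(2,4,Y):
WWWRK
WWWRK
GGGRY
GGGRK
GGGKK
After op 6 fill(1,1,W) [0 cells changed]:
WWWRK
WWWRK
GGGRY
GGGRK
GGGKK
After op 7 paint(4,1,Y):
WWWRK
WWWRK
GGGRY
GGGRK
GYGKK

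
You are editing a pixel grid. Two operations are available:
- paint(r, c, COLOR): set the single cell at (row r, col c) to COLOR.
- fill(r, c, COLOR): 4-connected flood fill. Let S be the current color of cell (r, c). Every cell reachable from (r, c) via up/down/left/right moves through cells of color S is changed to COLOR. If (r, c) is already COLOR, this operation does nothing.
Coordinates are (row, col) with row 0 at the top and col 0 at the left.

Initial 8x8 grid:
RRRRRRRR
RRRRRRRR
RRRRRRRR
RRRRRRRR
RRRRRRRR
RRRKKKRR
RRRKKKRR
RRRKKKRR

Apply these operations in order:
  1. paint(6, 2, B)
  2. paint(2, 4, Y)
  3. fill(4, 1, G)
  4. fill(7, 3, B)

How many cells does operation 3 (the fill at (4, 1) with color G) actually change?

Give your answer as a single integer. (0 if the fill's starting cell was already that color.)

Answer: 53

Derivation:
After op 1 paint(6,2,B):
RRRRRRRR
RRRRRRRR
RRRRRRRR
RRRRRRRR
RRRRRRRR
RRRKKKRR
RRBKKKRR
RRRKKKRR
After op 2 paint(2,4,Y):
RRRRRRRR
RRRRRRRR
RRRRYRRR
RRRRRRRR
RRRRRRRR
RRRKKKRR
RRBKKKRR
RRRKKKRR
After op 3 fill(4,1,G) [53 cells changed]:
GGGGGGGG
GGGGGGGG
GGGGYGGG
GGGGGGGG
GGGGGGGG
GGGKKKGG
GGBKKKGG
GGGKKKGG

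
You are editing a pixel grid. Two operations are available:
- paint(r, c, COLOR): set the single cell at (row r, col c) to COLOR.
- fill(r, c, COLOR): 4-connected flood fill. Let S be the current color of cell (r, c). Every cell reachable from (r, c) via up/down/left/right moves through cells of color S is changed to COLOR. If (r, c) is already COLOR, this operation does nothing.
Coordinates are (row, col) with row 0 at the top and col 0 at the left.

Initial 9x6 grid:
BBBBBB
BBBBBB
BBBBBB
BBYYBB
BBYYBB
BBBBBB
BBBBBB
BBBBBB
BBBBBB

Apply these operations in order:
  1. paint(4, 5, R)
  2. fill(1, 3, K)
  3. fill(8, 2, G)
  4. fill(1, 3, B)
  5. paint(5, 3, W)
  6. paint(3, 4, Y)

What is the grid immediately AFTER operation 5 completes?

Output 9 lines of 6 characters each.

Answer: BBBBBB
BBBBBB
BBBBBB
BBYYBB
BBYYBR
BBBWBB
BBBBBB
BBBBBB
BBBBBB

Derivation:
After op 1 paint(4,5,R):
BBBBBB
BBBBBB
BBBBBB
BBYYBB
BBYYBR
BBBBBB
BBBBBB
BBBBBB
BBBBBB
After op 2 fill(1,3,K) [49 cells changed]:
KKKKKK
KKKKKK
KKKKKK
KKYYKK
KKYYKR
KKKKKK
KKKKKK
KKKKKK
KKKKKK
After op 3 fill(8,2,G) [49 cells changed]:
GGGGGG
GGGGGG
GGGGGG
GGYYGG
GGYYGR
GGGGGG
GGGGGG
GGGGGG
GGGGGG
After op 4 fill(1,3,B) [49 cells changed]:
BBBBBB
BBBBBB
BBBBBB
BBYYBB
BBYYBR
BBBBBB
BBBBBB
BBBBBB
BBBBBB
After op 5 paint(5,3,W):
BBBBBB
BBBBBB
BBBBBB
BBYYBB
BBYYBR
BBBWBB
BBBBBB
BBBBBB
BBBBBB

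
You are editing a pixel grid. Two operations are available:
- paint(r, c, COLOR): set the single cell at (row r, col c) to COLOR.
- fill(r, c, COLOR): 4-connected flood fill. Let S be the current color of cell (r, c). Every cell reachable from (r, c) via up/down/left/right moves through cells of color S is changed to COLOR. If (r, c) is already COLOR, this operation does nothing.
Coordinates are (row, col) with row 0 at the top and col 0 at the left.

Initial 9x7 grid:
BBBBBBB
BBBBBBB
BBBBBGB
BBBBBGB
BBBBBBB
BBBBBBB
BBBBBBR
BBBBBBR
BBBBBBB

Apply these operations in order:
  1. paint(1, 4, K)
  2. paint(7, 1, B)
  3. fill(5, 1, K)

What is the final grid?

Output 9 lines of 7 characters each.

After op 1 paint(1,4,K):
BBBBBBB
BBBBKBB
BBBBBGB
BBBBBGB
BBBBBBB
BBBBBBB
BBBBBBR
BBBBBBR
BBBBBBB
After op 2 paint(7,1,B):
BBBBBBB
BBBBKBB
BBBBBGB
BBBBBGB
BBBBBBB
BBBBBBB
BBBBBBR
BBBBBBR
BBBBBBB
After op 3 fill(5,1,K) [58 cells changed]:
KKKKKKK
KKKKKKK
KKKKKGK
KKKKKGK
KKKKKKK
KKKKKKK
KKKKKKR
KKKKKKR
KKKKKKK

Answer: KKKKKKK
KKKKKKK
KKKKKGK
KKKKKGK
KKKKKKK
KKKKKKK
KKKKKKR
KKKKKKR
KKKKKKK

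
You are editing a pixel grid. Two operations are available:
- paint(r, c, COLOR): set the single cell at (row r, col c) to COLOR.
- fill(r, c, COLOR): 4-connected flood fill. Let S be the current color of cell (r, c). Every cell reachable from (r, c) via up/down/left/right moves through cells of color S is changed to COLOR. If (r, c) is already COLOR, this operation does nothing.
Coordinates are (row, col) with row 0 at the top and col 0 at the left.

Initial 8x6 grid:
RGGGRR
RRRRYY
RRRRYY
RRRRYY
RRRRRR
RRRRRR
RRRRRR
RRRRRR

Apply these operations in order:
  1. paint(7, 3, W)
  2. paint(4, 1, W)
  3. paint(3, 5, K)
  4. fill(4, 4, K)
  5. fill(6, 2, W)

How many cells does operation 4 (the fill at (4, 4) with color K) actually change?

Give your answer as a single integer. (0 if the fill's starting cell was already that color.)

Answer: 35

Derivation:
After op 1 paint(7,3,W):
RGGGRR
RRRRYY
RRRRYY
RRRRYY
RRRRRR
RRRRRR
RRRRRR
RRRWRR
After op 2 paint(4,1,W):
RGGGRR
RRRRYY
RRRRYY
RRRRYY
RWRRRR
RRRRRR
RRRRRR
RRRWRR
After op 3 paint(3,5,K):
RGGGRR
RRRRYY
RRRRYY
RRRRYK
RWRRRR
RRRRRR
RRRRRR
RRRWRR
After op 4 fill(4,4,K) [35 cells changed]:
KGGGRR
KKKKYY
KKKKYY
KKKKYK
KWKKKK
KKKKKK
KKKKKK
KKKWKK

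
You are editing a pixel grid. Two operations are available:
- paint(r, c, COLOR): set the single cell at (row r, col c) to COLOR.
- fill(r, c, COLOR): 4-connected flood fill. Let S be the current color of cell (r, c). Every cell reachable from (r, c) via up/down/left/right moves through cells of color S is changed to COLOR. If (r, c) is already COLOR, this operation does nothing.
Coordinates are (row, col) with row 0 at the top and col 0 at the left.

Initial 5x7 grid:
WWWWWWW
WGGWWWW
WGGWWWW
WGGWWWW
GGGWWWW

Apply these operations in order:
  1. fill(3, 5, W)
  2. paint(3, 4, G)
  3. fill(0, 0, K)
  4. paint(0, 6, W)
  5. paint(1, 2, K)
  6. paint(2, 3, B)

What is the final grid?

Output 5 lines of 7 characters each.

After op 1 fill(3,5,W) [0 cells changed]:
WWWWWWW
WGGWWWW
WGGWWWW
WGGWWWW
GGGWWWW
After op 2 paint(3,4,G):
WWWWWWW
WGGWWWW
WGGWWWW
WGGWGWW
GGGWWWW
After op 3 fill(0,0,K) [25 cells changed]:
KKKKKKK
KGGKKKK
KGGKKKK
KGGKGKK
GGGKKKK
After op 4 paint(0,6,W):
KKKKKKW
KGGKKKK
KGGKKKK
KGGKGKK
GGGKKKK
After op 5 paint(1,2,K):
KKKKKKW
KGKKKKK
KGGKKKK
KGGKGKK
GGGKKKK
After op 6 paint(2,3,B):
KKKKKKW
KGKKKKK
KGGBKKK
KGGKGKK
GGGKKKK

Answer: KKKKKKW
KGKKKKK
KGGBKKK
KGGKGKK
GGGKKKK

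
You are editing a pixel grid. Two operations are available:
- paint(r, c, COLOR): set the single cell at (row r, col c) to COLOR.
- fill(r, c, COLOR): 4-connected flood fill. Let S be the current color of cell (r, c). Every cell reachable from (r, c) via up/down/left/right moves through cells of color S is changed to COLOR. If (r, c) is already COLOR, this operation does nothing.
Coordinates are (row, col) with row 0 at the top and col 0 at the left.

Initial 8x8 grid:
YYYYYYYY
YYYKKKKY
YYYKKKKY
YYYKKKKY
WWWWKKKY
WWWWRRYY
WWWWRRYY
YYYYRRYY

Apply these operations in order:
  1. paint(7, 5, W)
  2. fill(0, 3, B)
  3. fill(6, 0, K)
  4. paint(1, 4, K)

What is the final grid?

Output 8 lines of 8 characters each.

Answer: BBBBBBBB
BBBKKKKB
BBBKKKKB
BBBKKKKB
KKKKKKKB
KKKKRRBB
KKKKRRBB
YYYYRWBB

Derivation:
After op 1 paint(7,5,W):
YYYYYYYY
YYYKKKKY
YYYKKKKY
YYYKKKKY
WWWWKKKY
WWWWRRYY
WWWWRRYY
YYYYRWYY
After op 2 fill(0,3,B) [27 cells changed]:
BBBBBBBB
BBBKKKKB
BBBKKKKB
BBBKKKKB
WWWWKKKB
WWWWRRBB
WWWWRRBB
YYYYRWBB
After op 3 fill(6,0,K) [12 cells changed]:
BBBBBBBB
BBBKKKKB
BBBKKKKB
BBBKKKKB
KKKKKKKB
KKKKRRBB
KKKKRRBB
YYYYRWBB
After op 4 paint(1,4,K):
BBBBBBBB
BBBKKKKB
BBBKKKKB
BBBKKKKB
KKKKKKKB
KKKKRRBB
KKKKRRBB
YYYYRWBB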